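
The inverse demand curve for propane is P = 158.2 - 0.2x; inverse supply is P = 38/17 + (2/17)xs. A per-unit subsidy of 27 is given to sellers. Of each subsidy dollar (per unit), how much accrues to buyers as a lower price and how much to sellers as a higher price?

Buyers gain 17 per unit; sellers gain 10 per unit

Pre-subsidy: 158.2 - 0.2x = 38/17 + (2/17)x gives x* = 491 and P* = 60.
With the subsidy, sellers receive Ps = Pb + 27 for each unit, where Pb is the price buyers pay.
On the curves, Pb = 158.2 - 0.2x and Ps = 38/17 + (2/17)x; the wedge Ps − Pb = 27 gives 38/17 + (2/17)x − (158.2 - 0.2x) = 27, so x' = 576.
Then Pb = 158.2 − 0.2·576 = 43 and Ps = 38/17 + (2/17)·576 = 70.
Buyers' price falls by P* − Pb = 60 − 43 = 17; sellers' price rises by Ps − P* = 70 − 60 = 10.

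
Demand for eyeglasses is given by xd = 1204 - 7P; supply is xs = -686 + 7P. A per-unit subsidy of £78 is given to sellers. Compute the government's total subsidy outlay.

Pre-subsidy: 1204 - 7P = -686 + 7P gives P* = 135, x* = 259.
With the subsidy, sellers receive Ps = Pb + 78 for each unit, where Pb is the price buyers pay.
Supply in terms of Pb becomes xs = -686 + 7(Pb + 78) = -140 + 7Pb. Setting this equal to demand: 1204 - 7Pb = -140 + 7Pb, so Pb = 96.
Sellers receive Ps = 96 + 78 = 174; x' = 1204 − 7·96 = 532.
Government outlay = subsidy × quantity = 78 × 532 = 41496.

Government cost = £41496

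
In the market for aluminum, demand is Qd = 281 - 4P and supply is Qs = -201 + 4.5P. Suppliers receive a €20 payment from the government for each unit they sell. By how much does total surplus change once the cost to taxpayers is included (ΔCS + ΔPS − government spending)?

Pre-subsidy: 281 - 4P = -201 + 4.5P gives P* = 964/17, Q* = 921/17.
With the subsidy, sellers receive Ps = Pb + 20 for each unit, where Pb is the price buyers pay.
Supply in terms of Pb becomes Qs = -201 + 4.5(Pb + 20) = -111 + 4.5Pb. Setting this equal to demand: 281 - 4Pb = -111 + 4.5Pb, so Pb = 784/17.
Sellers receive Ps = 784/17 + 20 = 1124/17; Q' = 281 − 4·(784/17) = 1641/17.
ΔCS = ½(921/17 + 1641/17)(964/17 − 784/17) = 230580/289; ΔPS = ½(921/17 + 1641/17)(1124/17 − 964/17) = 204960/289.
Government spending = 20 × 1641/17 = 32820/17.
Net change = 230580/289 + 204960/289 − 32820/17 = -7200/17. The loss equals the DWL triangle ½·20·720/17.

Net change in total surplus = -7200/17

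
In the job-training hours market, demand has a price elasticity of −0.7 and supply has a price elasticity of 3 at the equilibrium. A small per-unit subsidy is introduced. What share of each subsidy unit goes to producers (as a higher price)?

Producer share = 7/37

For a small subsidy around the equilibrium, the benefit split depends on the relative slopes, which at a point are proportional to the elasticities.
Buyer share = εs/(εs + |εd|) = 3/(3 + 0.7) = 30/37; seller share = |εd|/(εs + |εd|) = 7/37.
So producers capture 7/37 of the subsidy.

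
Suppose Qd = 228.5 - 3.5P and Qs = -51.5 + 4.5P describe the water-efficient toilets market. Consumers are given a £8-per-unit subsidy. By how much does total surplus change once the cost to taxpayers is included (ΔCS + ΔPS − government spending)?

Net change in total surplus = -£63

Pre-subsidy: 228.5 - 3.5P = -51.5 + 4.5P gives P* = 35, Q* = 106.
With the rebate, buyers effectively pay Pb = Ps − 8, where Ps is the price sellers receive.
Demand in terms of Ps becomes Qd = 228.5 − 3.5(Ps − 8) = 256.5 - 3.5Ps. Setting this equal to supply: 256.5 - 3.5Ps = -51.5 + 4.5Ps, so Ps = 38.5.
Buyers pay Pb = 38.5 − 8 = 30.5; Q' = -51.5 + 4.5·38.5 = 121.75.
ΔCS = ½(106 + 121.75)(35 − 30.5) = 512.4375; ΔPS = ½(106 + 121.75)(38.5 − 35) = 398.5625.
Government spending = 8 × 121.75 = 974.
Net change = 512.4375 + 398.5625 − 974 = -63. The loss equals the DWL triangle ½·8·15.75.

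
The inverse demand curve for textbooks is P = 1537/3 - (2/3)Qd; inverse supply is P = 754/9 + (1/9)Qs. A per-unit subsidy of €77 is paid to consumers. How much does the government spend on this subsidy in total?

Pre-subsidy: 1537/3 - (2/3)Q = 754/9 + (1/9)Q gives Q* = 551 and P* = 145.
With the rebate, buyers effectively pay Pb = Ps − 77, where Ps is the price sellers receive.
On the curves, Pb = 1537/3 - (2/3)Q and Ps = 754/9 + (1/9)Q; the wedge Ps − Pb = 77 gives 754/9 + (1/9)Q − (1537/3 - (2/3)Q) = 77, so Q' = 650.
Then Pb = 1537/3 − (2/3)·650 = 79 and Ps = 754/9 + (1/9)·650 = 156.
Government outlay = subsidy × quantity = 77 × 650 = 50050.

Government cost = €50050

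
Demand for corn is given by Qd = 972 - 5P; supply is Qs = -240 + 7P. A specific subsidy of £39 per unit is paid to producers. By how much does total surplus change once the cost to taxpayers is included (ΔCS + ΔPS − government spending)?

Pre-subsidy: 972 - 5P = -240 + 7P gives P* = 101, Q* = 467.
With the subsidy, sellers receive Ps = Pb + 39 for each unit, where Pb is the price buyers pay.
Supply in terms of Pb becomes Qs = -240 + 7(Pb + 39) = 33 + 7Pb. Setting this equal to demand: 972 - 5Pb = 33 + 7Pb, so Pb = 78.25.
Sellers receive Ps = 78.25 + 39 = 117.25; Q' = 972 − 5·78.25 = 580.75.
ΔCS = ½(467 + 580.75)(101 − 78.25) = 11918.15625; ΔPS = ½(467 + 580.75)(117.25 − 101) = 8512.96875.
Government spending = 39 × 580.75 = 22649.25.
Net change = 11918.15625 + 8512.96875 − 22649.25 = -2218.125. The loss equals the DWL triangle ½·39·113.75.

Net change in total surplus = -£2218.125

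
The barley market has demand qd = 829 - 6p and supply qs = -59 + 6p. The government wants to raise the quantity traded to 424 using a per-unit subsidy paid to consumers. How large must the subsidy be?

At q = 424, invert demand for the buyer price: pb = (829 − 424)/6 = 67.5; invert supply for the seller price: ps = (424 − (-59))/6 = 80.5.
The subsidy must fill the gap: s = ps − pb = 80.5 − 67.5 = 13.

Required subsidy s = 13 per unit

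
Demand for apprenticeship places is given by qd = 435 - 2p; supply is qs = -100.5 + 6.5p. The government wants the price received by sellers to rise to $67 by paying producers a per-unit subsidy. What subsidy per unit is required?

At a seller price of 67, quantity supplied is -100.5 + 6.5·67 = 335.
Buyers absorb 335 only when they pay pb with 435 − 2·pb = 335, i.e. pb = 50.
s = ps − pb = 67 − 50 = 17.

Required subsidy s = $17 per unit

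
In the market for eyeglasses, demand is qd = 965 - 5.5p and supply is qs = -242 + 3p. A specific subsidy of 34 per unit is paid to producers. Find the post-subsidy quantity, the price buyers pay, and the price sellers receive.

q' = 250; buyers pay 130; sellers receive 164

Pre-subsidy: 965 - 5.5p = -242 + 3p gives p* = 142, q* = 184.
With the subsidy, sellers receive ps = pb + 34 for each unit, where pb is the price buyers pay.
Supply in terms of pb becomes qs = -242 + 3(pb + 34) = -140 + 3pb. Setting this equal to demand: 965 - 5.5pb = -140 + 3pb, so pb = 130.
Sellers receive ps = 130 + 34 = 164; q' = 965 − 5.5·130 = 250.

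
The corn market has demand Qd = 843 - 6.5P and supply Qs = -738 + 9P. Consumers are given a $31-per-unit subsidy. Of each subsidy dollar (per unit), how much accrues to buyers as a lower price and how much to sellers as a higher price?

Pre-subsidy: 843 - 6.5P = -738 + 9P gives P* = 102, Q* = 180.
With the rebate, buyers effectively pay Pb = Ps − 31, where Ps is the price sellers receive.
Demand in terms of Ps becomes Qd = 843 − 6.5(Ps − 31) = 1044.5 - 6.5Ps. Setting this equal to supply: 1044.5 - 6.5Ps = -738 + 9Ps, so Ps = 115.
Buyers pay Pb = 115 − 31 = 84; Q' = -738 + 9·115 = 297.
Buyers' price falls by P* − Pb = 102 − 84 = 18; sellers' price rises by Ps − P* = 115 − 102 = 13.

Buyers gain $18 per unit; sellers gain $13 per unit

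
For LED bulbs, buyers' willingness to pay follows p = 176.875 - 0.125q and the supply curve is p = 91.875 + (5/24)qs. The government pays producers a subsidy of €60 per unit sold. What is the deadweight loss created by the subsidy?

Deadweight loss = €5400

Pre-subsidy: 176.875 - 0.125q = 91.875 + (5/24)q gives q* = 255 and p* = 145.
With the subsidy, sellers receive ps = pb + 60 for each unit, where pb is the price buyers pay.
On the curves, pb = 176.875 - 0.125q and ps = 91.875 + (5/24)q; the wedge ps − pb = 60 gives 91.875 + (5/24)q − (176.875 - 0.125q) = 60, so q' = 435.
Then pb = 176.875 − 0.125·435 = 122.5 and ps = 91.875 + (5/24)·435 = 182.5.
The subsidy expands output by 435 − 255 = 180 past the efficient level; on those units the gap between marginal cost and willingness to pay runs from 0 up to 60.
DWL = ½ × 60 × 180 = 5400.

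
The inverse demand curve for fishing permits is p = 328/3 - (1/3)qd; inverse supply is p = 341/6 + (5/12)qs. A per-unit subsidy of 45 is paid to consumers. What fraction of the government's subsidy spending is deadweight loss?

DWL / government spending = 3/13

Pre-subsidy: 328/3 - (1/3)q = 341/6 + (5/12)q gives q* = 70 and p* = 86.
With the rebate, buyers effectively pay pb = ps − 45, where ps is the price sellers receive.
On the curves, pb = 328/3 - (1/3)q and ps = 341/6 + (5/12)q; the wedge ps − pb = 45 gives 341/6 + (5/12)q − (328/3 - (1/3)q) = 45, so q' = 130.
Then pb = 328/3 − (1/3)·130 = 66 and ps = 341/6 + (5/12)·130 = 111.
ΔCS = ½(70 + 130)(86 − 66) = 2000; ΔPS = ½(70 + 130)(111 − 86) = 2500.
Government spending = 45 × 130 = 5850.
DWL = ½ × 45 × (130 − 70) = 1350; fraction = 1350 / 5850 = 3/13.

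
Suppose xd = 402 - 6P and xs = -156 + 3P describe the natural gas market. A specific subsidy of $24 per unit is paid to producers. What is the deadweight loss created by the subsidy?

Pre-subsidy: 402 - 6P = -156 + 3P gives P* = 62, x* = 30.
With the subsidy, sellers receive Ps = Pb + 24 for each unit, where Pb is the price buyers pay.
Supply in terms of Pb becomes xs = -156 + 3(Pb + 24) = -84 + 3Pb. Setting this equal to demand: 402 - 6Pb = -84 + 3Pb, so Pb = 54.
Sellers receive Ps = 54 + 24 = 78; x' = 402 − 6·54 = 78.
The subsidy expands output by 78 − 30 = 48 past the efficient level; on those units the gap between marginal cost and willingness to pay runs from 0 up to 24.
DWL = ½ × 24 × 48 = 576.

Deadweight loss = $576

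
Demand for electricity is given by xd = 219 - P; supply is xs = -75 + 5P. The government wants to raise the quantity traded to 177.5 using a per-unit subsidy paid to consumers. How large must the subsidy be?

Required subsidy s = 9 per unit

At x = 177.5, invert demand for the buyer price: Pb = (219 − 177.5)/1 = 41.5; invert supply for the seller price: Ps = (177.5 − (-75))/5 = 50.5.
The subsidy must fill the gap: s = Ps − Pb = 50.5 − 41.5 = 9.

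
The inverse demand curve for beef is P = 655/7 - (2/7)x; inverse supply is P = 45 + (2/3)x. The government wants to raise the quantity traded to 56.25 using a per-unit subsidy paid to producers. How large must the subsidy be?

Required subsidy s = 5 per unit

At x = 56.25, from the demand curve buyers pay Pb = 655/7 − (2/7)·56.25 = 77.5; from the supply curve sellers need Ps = 45 + (2/3)·56.25 = 82.5.
The subsidy must fill the gap: s = Ps − Pb = 82.5 − 77.5 = 5.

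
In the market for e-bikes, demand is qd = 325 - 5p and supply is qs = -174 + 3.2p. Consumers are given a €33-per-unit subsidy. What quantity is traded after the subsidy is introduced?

q' = 3490/41

Pre-subsidy: 325 - 5p = -174 + 3.2p gives p* = 2495/41, q* = 850/41.
With the rebate, buyers effectively pay pb = ps − 33, where ps is the price sellers receive.
Demand in terms of ps becomes qd = 325 − 5(ps − 33) = 490 - 5ps. Setting this equal to supply: 490 - 5ps = -174 + 3.2ps, so ps = 3320/41.
Buyers pay pb = 3320/41 − 33 = 1967/41; q' = -174 + 3.2·(3320/41) = 3490/41.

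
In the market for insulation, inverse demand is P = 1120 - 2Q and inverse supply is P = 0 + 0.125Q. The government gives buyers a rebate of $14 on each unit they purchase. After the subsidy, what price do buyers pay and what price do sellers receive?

Pre-subsidy: 1120 - 2Q = 0 + 0.125Q gives Q* = 8960/17 and P* = 1120/17.
With the rebate, buyers effectively pay Pb = Ps − 14, where Ps is the price sellers receive.
On the curves, Pb = 1120 - 2Q and Ps = 0 + 0.125Q; the wedge Ps − Pb = 14 gives 0 + 0.125Q − (1120 - 2Q) = 14, so Q' = 9072/17.
Then Pb = 1120 − 2·(9072/17) = 896/17 and Ps = 0 + 0.125·(9072/17) = 1134/17.

Buyers pay 896/17; sellers receive 1134/17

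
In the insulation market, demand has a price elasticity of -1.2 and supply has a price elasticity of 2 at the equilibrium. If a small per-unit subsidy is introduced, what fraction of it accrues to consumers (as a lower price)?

Consumer share = 0.625

For a small subsidy around the equilibrium, the benefit split depends on the relative slopes, which at a point are proportional to the elasticities.
Buyer share = εs/(εs + |εd|) = 2/(2 + 1.2) = 0.625; seller share = |εd|/(εs + |εd|) = 0.375.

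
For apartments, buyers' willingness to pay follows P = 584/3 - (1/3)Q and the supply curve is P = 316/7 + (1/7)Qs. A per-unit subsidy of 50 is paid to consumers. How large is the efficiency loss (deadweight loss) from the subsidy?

Pre-subsidy: 584/3 - (1/3)Q = 316/7 + (1/7)Q gives Q* = 314 and P* = 90.
With the rebate, buyers effectively pay Pb = Ps − 50, where Ps is the price sellers receive.
On the curves, Pb = 584/3 - (1/3)Q and Ps = 316/7 + (1/7)Q; the wedge Ps − Pb = 50 gives 316/7 + (1/7)Q − (584/3 - (1/3)Q) = 50, so Q' = 419.
Then Pb = 584/3 − (1/3)·419 = 55 and Ps = 316/7 + (1/7)·419 = 105.
The subsidy expands output by 419 − 314 = 105 past the efficient level; on those units the gap between marginal cost and willingness to pay runs from 0 up to 50.
DWL = ½ × 50 × 105 = 2625.

Deadweight loss = 2625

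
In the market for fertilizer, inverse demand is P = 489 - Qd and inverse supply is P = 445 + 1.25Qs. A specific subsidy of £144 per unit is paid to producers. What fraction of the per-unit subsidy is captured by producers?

Pre-subsidy: 489 - Q = 445 + 1.25Q gives Q* = 176/9 and P* = 4225/9.
With the subsidy, sellers receive Ps = Pb + 144 for each unit, where Pb is the price buyers pay.
On the curves, Pb = 489 - Q and Ps = 445 + 1.25Q; the wedge Ps − Pb = 144 gives 445 + 1.25Q − (489 - Q) = 144, so Q' = 752/9.
Then Pb = 489 − 1·(752/9) = 3649/9 and Ps = 445 + 1.25·(752/9) = 4945/9.
Buyers' price falls by P* − Pb = 4225/9 − 3649/9 = 64; sellers' price rises by Ps − P* = 4945/9 − 4225/9 = 80.
So producers capture 80/144 = 5/9 of each unit of subsidy.

Producer share = 5/9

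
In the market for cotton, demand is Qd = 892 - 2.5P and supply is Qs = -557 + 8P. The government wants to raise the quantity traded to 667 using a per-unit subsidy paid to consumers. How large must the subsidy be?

At Q = 667, invert demand for the buyer price: Pb = (892 − 667)/2.5 = 90; invert supply for the seller price: Ps = (667 − (-557))/8 = 153.
The subsidy must fill the gap: s = Ps − Pb = 153 − 90 = 63.

Required subsidy s = 63 per unit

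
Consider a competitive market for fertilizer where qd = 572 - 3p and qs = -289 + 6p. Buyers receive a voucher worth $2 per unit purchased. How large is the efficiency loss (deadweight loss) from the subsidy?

Deadweight loss = $4

Pre-subsidy: 572 - 3p = -289 + 6p gives p* = 287/3, q* = 285.
With the rebate, buyers effectively pay pb = ps − 2, where ps is the price sellers receive.
Demand in terms of ps becomes qd = 572 − 3(ps − 2) = 578 - 3ps. Setting this equal to supply: 578 - 3ps = -289 + 6ps, so ps = 289/3.
Buyers pay pb = 289/3 − 2 = 283/3; q' = -289 + 6·(289/3) = 289.
The subsidy expands output by 289 − 285 = 4 past the efficient level; on those units the gap between marginal cost and willingness to pay runs from 0 up to 2.
DWL = ½ × 2 × 4 = 4.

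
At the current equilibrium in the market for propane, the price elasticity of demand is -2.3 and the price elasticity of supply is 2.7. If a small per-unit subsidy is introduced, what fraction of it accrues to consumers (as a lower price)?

For a small subsidy around the equilibrium, the benefit split depends on the relative slopes, which at a point are proportional to the elasticities.
Buyer share = εs/(εs + |εd|) = 2.7/(2.7 + 2.3) = 0.54; seller share = |εd|/(εs + |εd|) = 0.46.

Consumer share = 0.54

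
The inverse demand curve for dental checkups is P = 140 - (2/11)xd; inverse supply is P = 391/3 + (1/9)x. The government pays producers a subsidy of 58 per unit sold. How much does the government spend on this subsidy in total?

Government cost = 13398

Pre-subsidy: 140 - (2/11)x = 391/3 + (1/9)x gives x* = 33 and P* = 134.
With the subsidy, sellers receive Ps = Pb + 58 for each unit, where Pb is the price buyers pay.
On the curves, Pb = 140 - (2/11)x and Ps = 391/3 + (1/9)x; the wedge Ps − Pb = 58 gives 391/3 + (1/9)x − (140 - (2/11)x) = 58, so x' = 231.
Then Pb = 140 − (2/11)·231 = 98 and Ps = 391/3 + (1/9)·231 = 156.
Government outlay = subsidy × quantity = 58 × 231 = 13398.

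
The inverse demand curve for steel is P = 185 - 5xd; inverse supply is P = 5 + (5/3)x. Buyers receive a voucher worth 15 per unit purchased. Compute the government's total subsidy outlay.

Pre-subsidy: 185 - 5x = 5 + (5/3)x gives x* = 27 and P* = 50.
With the rebate, buyers effectively pay Pb = Ps − 15, where Ps is the price sellers receive.
On the curves, Pb = 185 - 5x and Ps = 5 + (5/3)x; the wedge Ps − Pb = 15 gives 5 + (5/3)x − (185 - 5x) = 15, so x' = 29.25.
Then Pb = 185 − 5·29.25 = 38.75 and Ps = 5 + (5/3)·29.25 = 53.75.
Government outlay = subsidy × quantity = 15 × 29.25 = 438.75.

Government cost = 438.75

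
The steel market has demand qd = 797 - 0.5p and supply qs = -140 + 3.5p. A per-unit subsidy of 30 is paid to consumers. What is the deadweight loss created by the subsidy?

Deadweight loss = 196.875

Pre-subsidy: 797 - 0.5p = -140 + 3.5p gives p* = 234.25, q* = 679.875.
With the rebate, buyers effectively pay pb = ps − 30, where ps is the price sellers receive.
Demand in terms of ps becomes qd = 797 − 0.5(ps − 30) = 812 - 0.5ps. Setting this equal to supply: 812 - 0.5ps = -140 + 3.5ps, so ps = 238.
Buyers pay pb = 238 − 30 = 208; q' = -140 + 3.5·238 = 693.
The subsidy expands output by 693 − 679.875 = 13.125 past the efficient level; on those units the gap between marginal cost and willingness to pay runs from 0 up to 30.
DWL = ½ × 30 × 13.125 = 196.875.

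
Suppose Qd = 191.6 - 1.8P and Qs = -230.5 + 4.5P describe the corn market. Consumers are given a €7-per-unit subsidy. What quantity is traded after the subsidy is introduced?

Q' = 80

Pre-subsidy: 191.6 - 1.8P = -230.5 + 4.5P gives P* = 67, Q* = 71.
With the rebate, buyers effectively pay Pb = Ps − 7, where Ps is the price sellers receive.
Demand in terms of Ps becomes Qd = 191.6 − 1.8(Ps − 7) = 204.2 - 1.8Ps. Setting this equal to supply: 204.2 - 1.8Ps = -230.5 + 4.5Ps, so Ps = 69.
Buyers pay Pb = 69 − 7 = 62; Q' = -230.5 + 4.5·69 = 80.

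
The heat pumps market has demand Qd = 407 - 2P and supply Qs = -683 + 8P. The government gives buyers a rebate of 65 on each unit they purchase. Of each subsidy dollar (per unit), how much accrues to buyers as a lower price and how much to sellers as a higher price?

Pre-subsidy: 407 - 2P = -683 + 8P gives P* = 109, Q* = 189.
With the rebate, buyers effectively pay Pb = Ps − 65, where Ps is the price sellers receive.
Demand in terms of Ps becomes Qd = 407 − 2(Ps − 65) = 537 - 2Ps. Setting this equal to supply: 537 - 2Ps = -683 + 8Ps, so Ps = 122.
Buyers pay Pb = 122 − 65 = 57; Q' = -683 + 8·122 = 293.
Buyers' price falls by P* − Pb = 109 − 57 = 52; sellers' price rises by Ps − P* = 122 − 109 = 13.

Buyers gain 52 per unit; sellers gain 13 per unit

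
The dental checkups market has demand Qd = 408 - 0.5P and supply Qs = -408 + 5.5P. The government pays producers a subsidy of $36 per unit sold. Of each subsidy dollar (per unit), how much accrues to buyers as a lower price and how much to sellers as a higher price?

Buyers gain $33 per unit; sellers gain $3 per unit

Pre-subsidy: 408 - 0.5P = -408 + 5.5P gives P* = 136, Q* = 340.
With the subsidy, sellers receive Ps = Pb + 36 for each unit, where Pb is the price buyers pay.
Supply in terms of Pb becomes Qs = -408 + 5.5(Pb + 36) = -210 + 5.5Pb. Setting this equal to demand: 408 - 0.5Pb = -210 + 5.5Pb, so Pb = 103.
Sellers receive Ps = 103 + 36 = 139; Q' = 408 − 0.5·103 = 356.5.
Buyers' price falls by P* − Pb = 136 − 103 = 33; sellers' price rises by Ps − P* = 139 − 136 = 3.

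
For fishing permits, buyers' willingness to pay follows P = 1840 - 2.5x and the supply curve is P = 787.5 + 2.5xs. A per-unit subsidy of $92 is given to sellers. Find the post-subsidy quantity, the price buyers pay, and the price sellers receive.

Pre-subsidy: 1840 - 2.5x = 787.5 + 2.5x gives x* = 210.5 and P* = 1313.75.
With the subsidy, sellers receive Ps = Pb + 92 for each unit, where Pb is the price buyers pay.
On the curves, Pb = 1840 - 2.5x and Ps = 787.5 + 2.5x; the wedge Ps − Pb = 92 gives 787.5 + 2.5x − (1840 - 2.5x) = 92, so x' = 228.9.
Then Pb = 1840 − 2.5·228.9 = 1267.75 and Ps = 787.5 + 2.5·228.9 = 1359.75.

x' = 228.9; buyers pay $1267.75; sellers receive $1359.75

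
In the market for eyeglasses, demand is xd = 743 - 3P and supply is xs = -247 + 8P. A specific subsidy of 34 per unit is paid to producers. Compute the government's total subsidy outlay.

Pre-subsidy: 743 - 3P = -247 + 8P gives P* = 90, x* = 473.
With the subsidy, sellers receive Ps = Pb + 34 for each unit, where Pb is the price buyers pay.
Supply in terms of Pb becomes xs = -247 + 8(Pb + 34) = 25 + 8Pb. Setting this equal to demand: 743 - 3Pb = 25 + 8Pb, so Pb = 718/11.
Sellers receive Ps = 718/11 + 34 = 1092/11; x' = 743 − 3·(718/11) = 6019/11.
Government outlay = subsidy × quantity = 34 × 6019/11 = 204646/11.

Government cost = 204646/11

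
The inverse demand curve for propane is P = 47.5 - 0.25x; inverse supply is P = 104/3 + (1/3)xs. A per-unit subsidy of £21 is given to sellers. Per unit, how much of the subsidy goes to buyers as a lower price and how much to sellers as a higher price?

Buyers gain £9 per unit; sellers gain £12 per unit

Pre-subsidy: 47.5 - 0.25x = 104/3 + (1/3)x gives x* = 22 and P* = 42.
With the subsidy, sellers receive Ps = Pb + 21 for each unit, where Pb is the price buyers pay.
On the curves, Pb = 47.5 - 0.25x and Ps = 104/3 + (1/3)x; the wedge Ps − Pb = 21 gives 104/3 + (1/3)x − (47.5 - 0.25x) = 21, so x' = 58.
Then Pb = 47.5 − 0.25·58 = 33 and Ps = 104/3 + (1/3)·58 = 54.
Buyers' price falls by P* − Pb = 42 − 33 = 9; sellers' price rises by Ps − P* = 54 − 42 = 12.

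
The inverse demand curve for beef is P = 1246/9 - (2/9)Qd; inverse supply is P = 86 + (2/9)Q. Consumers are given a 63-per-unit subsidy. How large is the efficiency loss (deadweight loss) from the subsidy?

Deadweight loss = 4465.125

Pre-subsidy: 1246/9 - (2/9)Q = 86 + (2/9)Q gives Q* = 118 and P* = 1010/9.
With the rebate, buyers effectively pay Pb = Ps − 63, where Ps is the price sellers receive.
On the curves, Pb = 1246/9 - (2/9)Q and Ps = 86 + (2/9)Q; the wedge Ps − Pb = 63 gives 86 + (2/9)Q − (1246/9 - (2/9)Q) = 63, so Q' = 259.75.
Then Pb = 1246/9 − (2/9)·259.75 = 1453/18 and Ps = 86 + (2/9)·259.75 = 2587/18.
The subsidy expands output by 259.75 − 118 = 141.75 past the efficient level; on those units the gap between marginal cost and willingness to pay runs from 0 up to 63.
DWL = ½ × 63 × 141.75 = 4465.125.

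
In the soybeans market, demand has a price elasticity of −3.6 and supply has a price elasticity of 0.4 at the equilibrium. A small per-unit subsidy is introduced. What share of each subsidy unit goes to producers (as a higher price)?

For a small subsidy around the equilibrium, the benefit split depends on the relative slopes, which at a point are proportional to the elasticities.
Buyer share = εs/(εs + |εd|) = 0.4/(0.4 + 3.6) = 0.1; seller share = |εd|/(εs + |εd|) = 0.9.
So producers capture 0.9 of the subsidy.

Producer share = 0.9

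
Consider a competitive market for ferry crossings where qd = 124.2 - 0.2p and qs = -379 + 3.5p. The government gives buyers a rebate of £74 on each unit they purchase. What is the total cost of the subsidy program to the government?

Government cost = £8214

Pre-subsidy: 124.2 - 0.2p = -379 + 3.5p gives p* = 136, q* = 97.
With the rebate, buyers effectively pay pb = ps − 74, where ps is the price sellers receive.
Demand in terms of ps becomes qd = 124.2 − 0.2(ps − 74) = 139 - 0.2ps. Setting this equal to supply: 139 - 0.2ps = -379 + 3.5ps, so ps = 140.
Buyers pay pb = 140 − 74 = 66; q' = -379 + 3.5·140 = 111.
Government outlay = subsidy × quantity = 74 × 111 = 8214.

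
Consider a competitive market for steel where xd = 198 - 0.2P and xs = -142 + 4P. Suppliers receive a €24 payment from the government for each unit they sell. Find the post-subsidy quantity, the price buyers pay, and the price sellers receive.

x' = 3914/21; buyers pay 1220/21; sellers receive 1724/21

Pre-subsidy: 198 - 0.2P = -142 + 4P gives P* = 1700/21, x* = 3818/21.
With the subsidy, sellers receive Ps = Pb + 24 for each unit, where Pb is the price buyers pay.
Supply in terms of Pb becomes xs = -142 + 4(Pb + 24) = -46 + 4Pb. Setting this equal to demand: 198 - 0.2Pb = -46 + 4Pb, so Pb = 1220/21.
Sellers receive Ps = 1220/21 + 24 = 1724/21; x' = 198 − 0.2·(1220/21) = 3914/21.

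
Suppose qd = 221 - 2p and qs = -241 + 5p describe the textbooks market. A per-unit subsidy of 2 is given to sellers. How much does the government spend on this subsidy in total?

Government cost = 1286/7

Pre-subsidy: 221 - 2p = -241 + 5p gives p* = 66, q* = 89.
With the subsidy, sellers receive ps = pb + 2 for each unit, where pb is the price buyers pay.
Supply in terms of pb becomes qs = -241 + 5(pb + 2) = -231 + 5pb. Setting this equal to demand: 221 - 2pb = -231 + 5pb, so pb = 452/7.
Sellers receive ps = 452/7 + 2 = 466/7; q' = 221 − 2·(452/7) = 643/7.
Government outlay = subsidy × quantity = 2 × 643/7 = 1286/7.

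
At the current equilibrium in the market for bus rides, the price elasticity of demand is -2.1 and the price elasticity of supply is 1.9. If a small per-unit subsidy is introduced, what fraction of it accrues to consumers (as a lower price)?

For a small subsidy around the equilibrium, the benefit split depends on the relative slopes, which at a point are proportional to the elasticities.
Buyer share = εs/(εs + |εd|) = 1.9/(1.9 + 2.1) = 0.475; seller share = |εd|/(εs + |εd|) = 0.525.

Consumer share = 0.475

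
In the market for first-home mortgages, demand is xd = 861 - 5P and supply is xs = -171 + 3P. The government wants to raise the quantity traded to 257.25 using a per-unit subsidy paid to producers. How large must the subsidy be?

Required subsidy s = 22 per unit

At x = 257.25, invert demand for the buyer price: Pb = (861 − 257.25)/5 = 120.75; invert supply for the seller price: Ps = (257.25 − (-171))/3 = 142.75.
The subsidy must fill the gap: s = Ps − Pb = 142.75 − 120.75 = 22.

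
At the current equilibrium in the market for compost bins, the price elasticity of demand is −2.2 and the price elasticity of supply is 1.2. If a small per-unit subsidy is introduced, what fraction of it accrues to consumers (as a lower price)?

For a small subsidy around the equilibrium, the benefit split depends on the relative slopes, which at a point are proportional to the elasticities.
Buyer share = εs/(εs + |εd|) = 1.2/(1.2 + 2.2) = 6/17; seller share = |εd|/(εs + |εd|) = 11/17.

Consumer share = 6/17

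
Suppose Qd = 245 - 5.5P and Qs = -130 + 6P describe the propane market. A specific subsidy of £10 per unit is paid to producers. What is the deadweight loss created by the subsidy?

Deadweight loss = 3300/23

Pre-subsidy: 245 - 5.5P = -130 + 6P gives P* = 750/23, Q* = 1510/23.
With the subsidy, sellers receive Ps = Pb + 10 for each unit, where Pb is the price buyers pay.
Supply in terms of Pb becomes Qs = -130 + 6(Pb + 10) = -70 + 6Pb. Setting this equal to demand: 245 - 5.5Pb = -70 + 6Pb, so Pb = 630/23.
Sellers receive Ps = 630/23 + 10 = 860/23; Q' = 245 − 5.5·(630/23) = 2170/23.
The subsidy expands output by 2170/23 − 1510/23 = 660/23 past the efficient level; on those units the gap between marginal cost and willingness to pay runs from 0 up to 10.
DWL = ½ × 10 × 660/23 = 3300/23.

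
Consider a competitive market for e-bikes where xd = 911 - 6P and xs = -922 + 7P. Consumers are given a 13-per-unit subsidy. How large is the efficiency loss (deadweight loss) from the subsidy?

Deadweight loss = 273

Pre-subsidy: 911 - 6P = -922 + 7P gives P* = 141, x* = 65.
With the rebate, buyers effectively pay Pb = Ps − 13, where Ps is the price sellers receive.
Demand in terms of Ps becomes xd = 911 − 6(Ps − 13) = 989 - 6Ps. Setting this equal to supply: 989 - 6Ps = -922 + 7Ps, so Ps = 147.
Buyers pay Pb = 147 − 13 = 134; x' = -922 + 7·147 = 107.
The subsidy expands output by 107 − 65 = 42 past the efficient level; on those units the gap between marginal cost and willingness to pay runs from 0 up to 13.
DWL = ½ × 13 × 42 = 273.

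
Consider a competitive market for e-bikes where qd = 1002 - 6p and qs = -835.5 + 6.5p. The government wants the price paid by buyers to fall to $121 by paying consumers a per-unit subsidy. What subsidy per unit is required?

At a buyer price of 121, quantity demanded is 1002 − 6·121 = 276.
Sellers supply 276 only when they receive ps with -835.5 + 6.5·ps = 276, i.e. ps = 171.
s = ps − pb = 171 − 121 = 50.

Required subsidy s = $50 per unit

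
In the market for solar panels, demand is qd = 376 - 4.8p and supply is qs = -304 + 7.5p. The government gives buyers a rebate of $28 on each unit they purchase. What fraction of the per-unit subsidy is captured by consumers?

Pre-subsidy: 376 - 4.8p = -304 + 7.5p gives p* = 6800/123, q* = 4536/41.
With the rebate, buyers effectively pay pb = ps − 28, where ps is the price sellers receive.
Demand in terms of ps becomes qd = 376 − 4.8(ps − 28) = 510.4 - 4.8ps. Setting this equal to supply: 510.4 - 4.8ps = -304 + 7.5ps, so ps = 8144/123.
Buyers pay pb = 8144/123 − 28 = 4700/123; q' = -304 + 7.5·(8144/123) = 7896/41.
Buyers' price falls by p* − pb = 6800/123 − 4700/123 = 700/41; sellers' price rises by ps − p* = 8144/123 − 6800/123 = 448/41.
So consumers capture (700/41)/28 = 25/41 of each unit of subsidy.

Consumer share = 25/41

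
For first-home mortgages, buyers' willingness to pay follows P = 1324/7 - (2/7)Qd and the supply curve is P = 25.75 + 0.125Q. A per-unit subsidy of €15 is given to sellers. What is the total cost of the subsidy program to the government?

Pre-subsidy: 1324/7 - (2/7)Q = 25.75 + 0.125Q gives Q* = 9150/23 and P* = 1736/23.
With the subsidy, sellers receive Ps = Pb + 15 for each unit, where Pb is the price buyers pay.
On the curves, Pb = 1324/7 - (2/7)Q and Ps = 25.75 + 0.125Q; the wedge Ps − Pb = 15 gives 25.75 + 0.125Q − (1324/7 - (2/7)Q) = 15, so Q' = 9990/23.
Then Pb = 1324/7 − (2/7)·(9990/23) = 1496/23 and Ps = 25.75 + 0.125·(9990/23) = 1841/23.
Government outlay = subsidy × quantity = 15 × 9990/23 = 149850/23.

Government cost = 149850/23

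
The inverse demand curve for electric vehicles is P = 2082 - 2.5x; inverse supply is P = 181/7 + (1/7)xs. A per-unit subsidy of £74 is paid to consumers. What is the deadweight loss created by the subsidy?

Pre-subsidy: 2082 - 2.5x = 181/7 + (1/7)x gives x* = 778 and P* = 137.
With the rebate, buyers effectively pay Pb = Ps − 74, where Ps is the price sellers receive.
On the curves, Pb = 2082 - 2.5x and Ps = 181/7 + (1/7)x; the wedge Ps − Pb = 74 gives 181/7 + (1/7)x − (2082 - 2.5x) = 74, so x' = 806.
Then Pb = 2082 − 2.5·806 = 67 and Ps = 181/7 + (1/7)·806 = 141.
The subsidy expands output by 806 − 778 = 28 past the efficient level; on those units the gap between marginal cost and willingness to pay runs from 0 up to 74.
DWL = ½ × 74 × 28 = 1036.

Deadweight loss = £1036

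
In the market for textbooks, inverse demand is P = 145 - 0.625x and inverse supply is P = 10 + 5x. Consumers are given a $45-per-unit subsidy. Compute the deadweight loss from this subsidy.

Deadweight loss = $180

Pre-subsidy: 145 - 0.625x = 10 + 5x gives x* = 24 and P* = 130.
With the rebate, buyers effectively pay Pb = Ps − 45, where Ps is the price sellers receive.
On the curves, Pb = 145 - 0.625x and Ps = 10 + 5x; the wedge Ps − Pb = 45 gives 10 + 5x − (145 - 0.625x) = 45, so x' = 32.
Then Pb = 145 − 0.625·32 = 125 and Ps = 10 + 5·32 = 170.
The subsidy expands output by 32 − 24 = 8 past the efficient level; on those units the gap between marginal cost and willingness to pay runs from 0 up to 45.
DWL = ½ × 45 × 8 = 180.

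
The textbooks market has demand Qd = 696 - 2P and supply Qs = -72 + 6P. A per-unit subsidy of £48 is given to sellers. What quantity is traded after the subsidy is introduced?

Pre-subsidy: 696 - 2P = -72 + 6P gives P* = 96, Q* = 504.
With the subsidy, sellers receive Ps = Pb + 48 for each unit, where Pb is the price buyers pay.
Supply in terms of Pb becomes Qs = -72 + 6(Pb + 48) = 216 + 6Pb. Setting this equal to demand: 696 - 2Pb = 216 + 6Pb, so Pb = 60.
Sellers receive Ps = 60 + 48 = 108; Q' = 696 − 2·60 = 576.

Q' = 576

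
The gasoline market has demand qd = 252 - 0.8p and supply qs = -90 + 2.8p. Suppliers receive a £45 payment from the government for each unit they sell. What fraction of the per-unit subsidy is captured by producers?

Pre-subsidy: 252 - 0.8p = -90 + 2.8p gives p* = 95, q* = 176.
With the subsidy, sellers receive ps = pb + 45 for each unit, where pb is the price buyers pay.
Supply in terms of pb becomes qs = -90 + 2.8(pb + 45) = 36 + 2.8pb. Setting this equal to demand: 252 - 0.8pb = 36 + 2.8pb, so pb = 60.
Sellers receive ps = 60 + 45 = 105; q' = 252 − 0.8·60 = 204.
Buyers' price falls by p* − pb = 95 − 60 = 35; sellers' price rises by ps − p* = 105 − 95 = 10.
So producers capture 10/45 = 2/9 of each unit of subsidy.

Producer share = 2/9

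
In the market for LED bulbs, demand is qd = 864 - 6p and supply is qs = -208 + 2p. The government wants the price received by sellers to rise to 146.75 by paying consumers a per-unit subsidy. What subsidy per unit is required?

At a seller price of 146.75, quantity supplied is -208 + 2·146.75 = 85.5.
Buyers absorb 85.5 only when they pay pb with 864 − 6·pb = 85.5, i.e. pb = 129.75.
s = ps − pb = 146.75 − 129.75 = 17.

Required subsidy s = 17 per unit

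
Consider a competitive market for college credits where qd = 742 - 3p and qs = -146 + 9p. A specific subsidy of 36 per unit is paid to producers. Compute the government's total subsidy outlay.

Government cost = 21636

Pre-subsidy: 742 - 3p = -146 + 9p gives p* = 74, q* = 520.
With the subsidy, sellers receive ps = pb + 36 for each unit, where pb is the price buyers pay.
Supply in terms of pb becomes qs = -146 + 9(pb + 36) = 178 + 9pb. Setting this equal to demand: 742 - 3pb = 178 + 9pb, so pb = 47.
Sellers receive ps = 47 + 36 = 83; q' = 742 − 3·47 = 601.
Government outlay = subsidy × quantity = 36 × 601 = 21636.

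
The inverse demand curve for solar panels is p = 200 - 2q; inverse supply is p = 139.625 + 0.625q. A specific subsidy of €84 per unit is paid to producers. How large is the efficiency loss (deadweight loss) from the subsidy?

Deadweight loss = €1344

Pre-subsidy: 200 - 2q = 139.625 + 0.625q gives q* = 23 and p* = 154.
With the subsidy, sellers receive ps = pb + 84 for each unit, where pb is the price buyers pay.
On the curves, pb = 200 - 2q and ps = 139.625 + 0.625q; the wedge ps − pb = 84 gives 139.625 + 0.625q − (200 - 2q) = 84, so q' = 55.
Then pb = 200 − 2·55 = 90 and ps = 139.625 + 0.625·55 = 174.
The subsidy expands output by 55 − 23 = 32 past the efficient level; on those units the gap between marginal cost and willingness to pay runs from 0 up to 84.
DWL = ½ × 84 × 32 = 1344.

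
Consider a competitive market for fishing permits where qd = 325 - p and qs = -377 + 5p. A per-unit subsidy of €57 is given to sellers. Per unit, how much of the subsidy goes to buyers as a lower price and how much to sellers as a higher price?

Pre-subsidy: 325 - p = -377 + 5p gives p* = 117, q* = 208.
With the subsidy, sellers receive ps = pb + 57 for each unit, where pb is the price buyers pay.
Supply in terms of pb becomes qs = -377 + 5(pb + 57) = -92 + 5pb. Setting this equal to demand: 325 - pb = -92 + 5pb, so pb = 69.5.
Sellers receive ps = 69.5 + 57 = 126.5; q' = 325 − 1·69.5 = 255.5.
Buyers' price falls by p* − pb = 117 − 69.5 = 47.5; sellers' price rises by ps − p* = 126.5 − 117 = 9.5.

Buyers gain €47.5 per unit; sellers gain €9.5 per unit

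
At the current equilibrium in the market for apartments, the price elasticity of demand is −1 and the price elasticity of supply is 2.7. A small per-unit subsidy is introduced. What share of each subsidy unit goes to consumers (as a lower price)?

Consumer share = 27/37

For a small subsidy around the equilibrium, the benefit split depends on the relative slopes, which at a point are proportional to the elasticities.
Buyer share = εs/(εs + |εd|) = 2.7/(2.7 + 1) = 27/37; seller share = |εd|/(εs + |εd|) = 10/37.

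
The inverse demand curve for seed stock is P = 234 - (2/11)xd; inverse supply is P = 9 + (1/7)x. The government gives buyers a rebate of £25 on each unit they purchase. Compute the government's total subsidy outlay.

Pre-subsidy: 234 - (2/11)x = 9 + (1/7)x gives x* = 693 and P* = 108.
With the rebate, buyers effectively pay Pb = Ps − 25, where Ps is the price sellers receive.
On the curves, Pb = 234 - (2/11)x and Ps = 9 + (1/7)x; the wedge Ps − Pb = 25 gives 9 + (1/7)x − (234 - (2/11)x) = 25, so x' = 770.
Then Pb = 234 − (2/11)·770 = 94 and Ps = 9 + (1/7)·770 = 119.
Government outlay = subsidy × quantity = 25 × 770 = 19250.

Government cost = £19250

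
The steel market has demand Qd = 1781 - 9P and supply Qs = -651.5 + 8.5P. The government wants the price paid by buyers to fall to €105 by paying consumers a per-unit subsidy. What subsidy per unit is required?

Required subsidy s = €70 per unit

At a buyer price of 105, quantity demanded is 1781 − 9·105 = 836.
Sellers supply 836 only when they receive Ps with -651.5 + 8.5·Ps = 836, i.e. Ps = 175.
s = Ps − Pb = 175 − 105 = 70.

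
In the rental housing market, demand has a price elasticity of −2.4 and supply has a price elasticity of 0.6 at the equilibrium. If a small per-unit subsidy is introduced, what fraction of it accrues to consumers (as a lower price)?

For a small subsidy around the equilibrium, the benefit split depends on the relative slopes, which at a point are proportional to the elasticities.
Buyer share = εs/(εs + |εd|) = 0.6/(0.6 + 2.4) = 0.2; seller share = |εd|/(εs + |εd|) = 0.8.

Consumer share = 0.2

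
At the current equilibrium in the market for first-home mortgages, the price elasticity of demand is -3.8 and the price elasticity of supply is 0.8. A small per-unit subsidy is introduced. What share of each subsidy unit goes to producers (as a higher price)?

Producer share = 19/23

For a small subsidy around the equilibrium, the benefit split depends on the relative slopes, which at a point are proportional to the elasticities.
Buyer share = εs/(εs + |εd|) = 0.8/(0.8 + 3.8) = 4/23; seller share = |εd|/(εs + |εd|) = 19/23.
So producers capture 19/23 of the subsidy.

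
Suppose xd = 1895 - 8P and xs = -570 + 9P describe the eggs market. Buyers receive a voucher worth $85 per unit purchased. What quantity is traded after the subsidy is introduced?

Pre-subsidy: 1895 - 8P = -570 + 9P gives P* = 145, x* = 735.
With the rebate, buyers effectively pay Pb = Ps − 85, where Ps is the price sellers receive.
Demand in terms of Ps becomes xd = 1895 − 8(Ps − 85) = 2575 - 8Ps. Setting this equal to supply: 2575 - 8Ps = -570 + 9Ps, so Ps = 185.
Buyers pay Pb = 185 − 85 = 100; x' = -570 + 9·185 = 1095.

x' = 1095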